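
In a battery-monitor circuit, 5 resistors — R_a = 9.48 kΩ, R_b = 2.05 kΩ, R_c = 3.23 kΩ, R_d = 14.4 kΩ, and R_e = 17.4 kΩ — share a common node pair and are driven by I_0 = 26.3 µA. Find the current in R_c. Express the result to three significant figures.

I ≈ 7.91 µA

Total conductance ΣG = 1/9.48 + 1/2.05 + 1/3.23 + 1/14.4 + 1/17.4 = 1.030 (units of 1/kΩ).
By the current-divider rule, I = I_0 · G_k/ΣG = 26.3 × 0.3006 = 7.907 µA.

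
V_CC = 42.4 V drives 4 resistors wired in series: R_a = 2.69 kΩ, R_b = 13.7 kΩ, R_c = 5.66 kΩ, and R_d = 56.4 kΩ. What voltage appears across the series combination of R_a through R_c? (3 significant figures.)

V ≈ 11.9 V

ΣR = 2.69 + 13.7 + 5.66 + 56.4 = 78.45 kΩ.
R_{R_a..R_c} = 2.69 + 13.7 + 5.66 = 22.05 kΩ.
V = V_CC · R/ΣR = 42.4 × 0.2811 = 11.92 V.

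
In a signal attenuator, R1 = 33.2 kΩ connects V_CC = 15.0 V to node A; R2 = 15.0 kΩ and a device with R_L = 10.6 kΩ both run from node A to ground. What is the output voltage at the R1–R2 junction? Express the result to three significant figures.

The load sits in parallel with R2, giving an effective lower resistance R2' = R2·R_L/(R2+R_L) = 6.211 kΩ.
Then V_out = V_CC · R2'/(R1 + R2') = 15.0 × 6.211/39.41 = 2.364 V.

V_out ≈ 2.36 V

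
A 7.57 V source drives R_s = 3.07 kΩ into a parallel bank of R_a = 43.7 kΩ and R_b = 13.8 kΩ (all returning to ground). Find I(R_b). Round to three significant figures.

I ≈ 0.424 mA

Parallel bank: R_p = 1/(1/43.7 + 1/13.8) = 10.49 kΩ.
Node voltage V_A = V_in · R_p/(R_s + R_p) = 7.57 × 0.7736 = 5.856 V.
Branch current I = V_A/R_b = 5.856/13.8 = 0.4243 mA.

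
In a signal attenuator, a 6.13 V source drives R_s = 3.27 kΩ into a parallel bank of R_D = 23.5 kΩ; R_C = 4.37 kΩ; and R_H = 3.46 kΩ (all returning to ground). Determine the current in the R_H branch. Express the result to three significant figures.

I ≈ 0.625 mA

Combine the parallel branches: R_p = (1/23.5 + 1/4.37 + 1/3.46)⁻¹ = 1.784 kΩ.
Node voltage V_A = V_in · R_p/(R_s + R_p) = 6.13 × 0.3530 = 2.164 V.
I(R_H) = V_A / R_H = 2.164/3.46 = 0.6255 mA.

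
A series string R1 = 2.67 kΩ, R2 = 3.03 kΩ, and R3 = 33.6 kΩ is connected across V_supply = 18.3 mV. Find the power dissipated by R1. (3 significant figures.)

Series current I = V_supply/ΣR = 18.3/39.30 = 0.4656 µA.
V(R1) = I·R = 1.243 mV; P = V·I = 1.243 × 0.4656 = 0.5789 nW.

P ≈ 0.579 nW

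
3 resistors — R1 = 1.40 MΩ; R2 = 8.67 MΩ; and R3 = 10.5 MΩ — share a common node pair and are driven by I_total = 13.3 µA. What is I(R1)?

Conductances: ΣG = 1/1.40 + 1/8.67 + 1/10.5 = 0.9249 (1/MΩ).
By the current-divider rule, I = I_total · G_k/ΣG = 13.3 × 0.7723 = 10.27 µA.

I ≈ 10.3 µA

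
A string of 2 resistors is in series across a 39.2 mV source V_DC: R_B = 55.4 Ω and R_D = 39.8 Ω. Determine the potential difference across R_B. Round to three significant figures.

Series total: ΣR = 55.4 + 39.8 = 95.20 Ω.
V = V_DC · R/ΣR = 39.2 × 0.5819 = 22.81 mV.

V ≈ 22.8 mV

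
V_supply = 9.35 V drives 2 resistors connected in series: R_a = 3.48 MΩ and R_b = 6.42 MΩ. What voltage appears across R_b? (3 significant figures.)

Total series resistance ΣR = 3.48 + 6.42 = 9.900 MΩ.
Voltage divider: V = V_supply · (6.420 / 9.900) = 9.35 × 0.6485 = 6.063 V.

V ≈ 6.06 V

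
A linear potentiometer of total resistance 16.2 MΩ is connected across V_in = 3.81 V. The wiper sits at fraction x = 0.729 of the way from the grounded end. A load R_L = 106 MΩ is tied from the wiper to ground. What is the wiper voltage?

V_out ≈ 2.70 V

The pot divides into 4.390 MΩ above the wiper and 11.81 MΩ below.
R_L loads the lower segment: effective lower R = 10.63 MΩ.
Loaded-divider output: V_out = 3.81 × 0.7076 = 2.696 V.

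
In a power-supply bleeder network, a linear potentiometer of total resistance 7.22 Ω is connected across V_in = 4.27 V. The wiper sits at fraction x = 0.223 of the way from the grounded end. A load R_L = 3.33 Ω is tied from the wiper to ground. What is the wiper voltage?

Lower segment x·R_p = 1.610 Ω; upper segment (1−x)·R_p = 5.610 Ω.
R_L loads the lower segment: effective lower R = 1.085 Ω.
V_out = 4.27 × 1.085/(5.610 + 1.085) = 0.6922 V.

V_out ≈ 0.692 V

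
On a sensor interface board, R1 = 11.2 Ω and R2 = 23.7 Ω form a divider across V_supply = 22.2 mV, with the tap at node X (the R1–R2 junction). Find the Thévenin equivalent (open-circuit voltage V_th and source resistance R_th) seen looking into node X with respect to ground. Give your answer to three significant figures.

With X open, the divider is unloaded: V_th = 22.2 × 23.7/34.90 = 15.08 mV.
Looking into X with the source shorted: R_th = R1·R2/(R1+R2) = 11.20 × 23.7/34.90 = 7.606 Ω.

V_th ≈ 15.1 mV, R_th ≈ 7.61 Ω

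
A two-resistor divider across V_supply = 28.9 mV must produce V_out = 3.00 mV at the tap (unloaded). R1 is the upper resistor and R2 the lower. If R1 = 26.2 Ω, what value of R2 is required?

Required fraction k = V_out/V_supply = 0.1038.
Rearranging, R2 = R1·k/(1−k) = 26.2 × 0.1158 = 3.035 Ω.

R2 ≈ 3.03 Ω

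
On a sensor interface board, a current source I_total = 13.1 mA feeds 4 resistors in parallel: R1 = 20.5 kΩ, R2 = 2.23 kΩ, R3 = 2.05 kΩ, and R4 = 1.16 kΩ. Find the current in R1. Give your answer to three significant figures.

Total conductance ΣG = 1/20.5 + 1/2.23 + 1/2.05 + 1/1.16 = 1.847 (units of 1/kΩ).
Current divider: I(R1) = I_total · G_k/ΣG = 13.1 × (0.04878/1.847) = 13.1 × 0.02641 = 0.3460 mA.

I ≈ 0.346 mA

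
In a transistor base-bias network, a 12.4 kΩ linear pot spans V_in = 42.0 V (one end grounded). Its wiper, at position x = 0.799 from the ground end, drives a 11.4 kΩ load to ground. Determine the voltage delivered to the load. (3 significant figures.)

V_out ≈ 28.6 V

Split the track: R_lower = x·R_p = 9.908 kΩ, R_upper = (1−x)·R_p = 2.492 kΩ.
Lower segment in parallel with the load: 9.908 ‖ 11.4 = 5.301 kΩ.
V_out = 42.0 × 5.301/(2.492 + 5.301) = 28.57 V.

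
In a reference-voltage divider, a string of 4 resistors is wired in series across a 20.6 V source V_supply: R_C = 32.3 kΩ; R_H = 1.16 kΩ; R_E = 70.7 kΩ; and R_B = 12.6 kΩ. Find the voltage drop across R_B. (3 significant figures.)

ΣR = 32.3 + 1.16 + 70.7 + 12.6 = 116.8 kΩ.
Voltage divider: V = V_supply · (12.60 / 116.8) = 20.6 × 0.1079 = 2.223 V.

V ≈ 2.22 V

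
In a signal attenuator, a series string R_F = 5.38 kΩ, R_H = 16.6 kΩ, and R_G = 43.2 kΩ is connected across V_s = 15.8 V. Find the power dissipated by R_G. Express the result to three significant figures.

The common current is I = 15.8/65.18 = 0.2424 mA.
P = I²R = 0.05876 × 43.2 = 2.538 mW.

P ≈ 2.54 mW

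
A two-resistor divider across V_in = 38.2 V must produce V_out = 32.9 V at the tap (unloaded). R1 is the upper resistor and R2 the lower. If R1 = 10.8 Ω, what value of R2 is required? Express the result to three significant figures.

The divider ratio is R2/(R1+R2) = 32.9/38.2 = 0.8613.
So R2 = R1 · V_out/(V_in − V_out) = 10.8 × 32.9/(38.2 − 32.9) = 10.8 × 6.208 = 67.04 Ω.

R2 ≈ 67.0 Ω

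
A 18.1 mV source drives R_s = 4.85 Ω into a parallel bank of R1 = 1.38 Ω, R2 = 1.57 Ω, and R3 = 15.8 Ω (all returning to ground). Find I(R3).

I ≈ 0.145 mA

Equivalent of the parallel group: R_p = 0.7018 Ω.
V_A = 18.1 × 0.7018/5.552 = 2.288 mV.
Branch current I = V_A/R3 = 2.288/15.8 = 0.1448 mA.
(Check via current divider: I_total = 3.260 mA; share G_k/ΣG = 0.04442 → same result.)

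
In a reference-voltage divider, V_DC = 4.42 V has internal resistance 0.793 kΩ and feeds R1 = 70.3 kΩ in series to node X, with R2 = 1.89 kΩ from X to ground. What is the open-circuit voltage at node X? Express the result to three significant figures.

V_th ≈ 0.114 V

R1' = 0.793 + 70.3 = 71.09 kΩ (source resistance + R1).
With X open, the divider is unloaded: V_th = 4.42 × 1.89/72.98 = 0.1145 V.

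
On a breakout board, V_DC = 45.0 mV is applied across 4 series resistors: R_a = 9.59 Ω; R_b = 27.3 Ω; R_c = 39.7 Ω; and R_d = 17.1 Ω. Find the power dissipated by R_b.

The common current is I = 45.0/93.69 = 0.4803 mA.
P(R_b) = I²·R_b = (0.4803)² × 27.3 = 6.298 µW.

P ≈ 6.30 µW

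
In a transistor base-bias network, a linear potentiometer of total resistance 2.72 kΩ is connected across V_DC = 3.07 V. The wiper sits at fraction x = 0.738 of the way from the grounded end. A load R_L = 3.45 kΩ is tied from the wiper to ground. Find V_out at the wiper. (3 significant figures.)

V_out ≈ 1.97 V

Lower segment x·R_p = 2.007 kΩ; upper segment (1−x)·R_p = 0.7126 kΩ.
(x·R_p) ‖ R_L = 1.269 kΩ.
Then V_out = V_DC · 1.269/(0.7126 + 1.269) = 1.966 V.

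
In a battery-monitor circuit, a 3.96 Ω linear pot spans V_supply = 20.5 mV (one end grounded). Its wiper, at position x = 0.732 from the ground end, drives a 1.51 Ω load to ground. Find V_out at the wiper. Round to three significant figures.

The pot divides into 1.061 Ω above the wiper and 2.899 Ω below.
(x·R_p) ‖ R_L = 0.9928 Ω.
Loaded-divider output: V_out = 20.5 × 0.4833 = 9.908 mV.
(Unloaded: V_out = x·V_supply = 15.0 mV.)

V_out ≈ 9.91 mV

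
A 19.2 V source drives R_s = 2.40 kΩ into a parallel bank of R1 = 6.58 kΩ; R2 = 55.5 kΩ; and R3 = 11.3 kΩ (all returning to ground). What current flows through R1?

I ≈ 1.80 mA

Equivalent of the parallel group: R_p = 3.869 kΩ.
V_A = 19.2 × 3.869/6.269 = 11.85 V.
I(R1) = V_A / R1 = 11.85/6.58 = 1.801 mA.
(Equivalently: I_total = 3.063 mA, then current-divider fraction G_k/ΣG = 0.5879.)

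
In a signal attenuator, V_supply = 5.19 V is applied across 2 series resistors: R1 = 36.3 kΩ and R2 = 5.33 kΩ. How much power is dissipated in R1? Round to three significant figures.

Series current I = V_supply/ΣR = 5.19/41.63 = 0.1247 mA.
P = I²R = 0.01554 × 36.3 = 0.5642 mW.

P ≈ 0.564 mW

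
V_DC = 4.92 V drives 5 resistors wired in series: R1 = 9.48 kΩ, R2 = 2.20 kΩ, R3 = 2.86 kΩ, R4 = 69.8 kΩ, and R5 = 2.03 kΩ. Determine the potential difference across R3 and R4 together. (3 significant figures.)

V ≈ 4.14 V

Series total: ΣR = 9.48 + 2.20 + 2.86 + 69.8 + 2.03 = 86.37 kΩ.
R_{R3..R4} = 2.86 + 69.8 = 72.66 kΩ.
By the voltage-divider rule, V = 4.92 × 72.66/86.37 = 4.139 V.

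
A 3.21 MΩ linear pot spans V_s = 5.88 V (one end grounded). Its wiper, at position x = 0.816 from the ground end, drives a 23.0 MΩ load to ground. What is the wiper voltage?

V_out ≈ 4.70 V

Lower segment x·R_p = 2.619 MΩ; upper segment (1−x)·R_p = 0.5906 MΩ.
(x·R_p) ‖ R_L = 2.352 MΩ.
V_out = 5.88 × 2.352/(0.5906 + 2.352) = 4.700 V.
(Unloaded: V_out = x·V_s = 4.80 V.)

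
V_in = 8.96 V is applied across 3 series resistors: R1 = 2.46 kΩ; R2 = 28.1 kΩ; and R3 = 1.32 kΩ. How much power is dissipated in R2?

ΣR = 31.88 kΩ → I = 8.96/31.88 = 0.2811 mA.
P = I²R = 0.07899 × 28.1 = 2.220 mW.

P ≈ 2.22 mW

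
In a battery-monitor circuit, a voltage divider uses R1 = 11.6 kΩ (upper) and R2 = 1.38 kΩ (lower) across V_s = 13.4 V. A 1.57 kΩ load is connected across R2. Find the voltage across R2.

V_out ≈ 0.798 V

The load sits in parallel with R2, giving an effective lower resistance R2' = R2·R_L/(R2+R_L) = 0.7344 kΩ.
Voltage divider with the loaded lower leg: V_out = 13.4 × 0.7344/(11.6 + 0.7344) = 13.4 × 0.05954 = 0.7979 V.
(Unloaded it would be 1.42 V; the load pulls it down.)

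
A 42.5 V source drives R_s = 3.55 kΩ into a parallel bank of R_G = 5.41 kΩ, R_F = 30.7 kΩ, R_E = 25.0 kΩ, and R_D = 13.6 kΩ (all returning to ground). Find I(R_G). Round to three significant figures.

Equivalent of the parallel group: R_p = 3.022 kΩ.
Node voltage V_A = V_CC · R_p/(R_s + R_p) = 42.5 × 0.4598 = 19.54 V.
I(R_G) = V_A / R_G = 19.54/5.41 = 3.612 mA.

I ≈ 3.61 mA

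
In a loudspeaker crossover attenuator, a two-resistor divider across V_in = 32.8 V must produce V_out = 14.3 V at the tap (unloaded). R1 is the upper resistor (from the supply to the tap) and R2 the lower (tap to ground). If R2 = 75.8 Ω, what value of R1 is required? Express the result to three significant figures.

V_out/V_in = R2/(R1+R2) = 0.4360.
So R1 = R2 · (V_in/V_out − 1) = 75.8 × (32.8/14.3 − 1) = 75.8 × 1.294 = 98.06 Ω.

R1 ≈ 98.1 Ω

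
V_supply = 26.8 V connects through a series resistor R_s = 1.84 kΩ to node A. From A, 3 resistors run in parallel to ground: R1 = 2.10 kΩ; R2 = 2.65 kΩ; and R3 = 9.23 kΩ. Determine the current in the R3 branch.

I ≈ 1.05 mA

Combine the parallel branches: R_p = (1/2.10 + 1/2.65 + 1/9.23)⁻¹ = 1.040 kΩ.
V_A = 26.8 × 1.040/2.880 = 9.676 V.
I(R3) = V_A / R3 = 9.676/9.23 = 1.048 mA.
(Equivalently: I_total = 9.307 mA, then current-divider fraction G_k/ΣG = 0.1126.)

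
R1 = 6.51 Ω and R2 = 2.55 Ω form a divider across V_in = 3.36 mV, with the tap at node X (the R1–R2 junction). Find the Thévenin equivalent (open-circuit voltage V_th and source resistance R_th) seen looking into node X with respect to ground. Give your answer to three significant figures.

V_th ≈ 0.946 mV, R_th ≈ 1.83 Ω

V_th is the unloaded tap voltage: V_in · R2/(R1+R2) = 3.36 × 0.2815 = 0.9457 mV.
Zeroing V_in shorts the top of R1 to ground, so R_th = R1 ‖ R2 = 1.832 Ω.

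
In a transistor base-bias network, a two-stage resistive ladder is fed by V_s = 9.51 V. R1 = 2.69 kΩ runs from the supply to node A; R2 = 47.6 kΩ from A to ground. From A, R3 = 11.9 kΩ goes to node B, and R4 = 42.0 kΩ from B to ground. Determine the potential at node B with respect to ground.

V_B ≈ 6.70 V

The second stage (R3 + R4 = 53.90 kΩ) loads node A in parallel with R2.
Effective lower resistance at A: R2 ‖ 53.90 = 25.28 kΩ.
V_A = 9.51 × 25.28/(2.69 + 25.28) = 8.595 V.
V_B = V_A × 0.7792 = 6.698 V.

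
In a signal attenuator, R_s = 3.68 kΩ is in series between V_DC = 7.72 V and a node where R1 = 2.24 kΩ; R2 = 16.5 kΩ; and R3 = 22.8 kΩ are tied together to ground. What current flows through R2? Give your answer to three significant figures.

Parallel bank: R_p = 1/(1/2.24 + 1/16.5 + 1/22.8) = 1.815 kΩ.
Node voltage V_A = V_DC · R_p/(R_s + R_p) = 7.72 × 0.3303 = 2.550 V.
Branch current I = V_A/R2 = 2.550/16.5 = 0.1546 mA.

I ≈ 0.155 mA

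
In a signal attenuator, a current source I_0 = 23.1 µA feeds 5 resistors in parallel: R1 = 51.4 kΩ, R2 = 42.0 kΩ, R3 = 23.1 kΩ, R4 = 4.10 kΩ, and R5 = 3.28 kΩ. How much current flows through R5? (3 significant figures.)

ΣG = 1/51.4 + 1/42.0 + 1/23.1 + 1/4.10 + 1/3.28 = 0.6353.
Current divider: I(R5) = I_0 · G_k/ΣG = 23.1 × (0.3049/0.6353) = 23.1 × 0.4799 = 11.08 µA.

I ≈ 11.1 µA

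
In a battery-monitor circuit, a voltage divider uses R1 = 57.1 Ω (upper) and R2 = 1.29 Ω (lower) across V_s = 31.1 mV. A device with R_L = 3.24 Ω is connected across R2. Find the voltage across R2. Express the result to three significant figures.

V_out ≈ 0.495 mV

First combine the lower leg with the load: R2 ‖ R_L = 0.9226 Ω.
Then V_out = V_s · R2'/(R1 + R2') = 31.1 × 0.9226/58.02 = 0.4945 mV.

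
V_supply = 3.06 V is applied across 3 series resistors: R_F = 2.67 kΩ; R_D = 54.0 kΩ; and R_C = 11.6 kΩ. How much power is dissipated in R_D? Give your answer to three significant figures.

P ≈ 0.108 mW

Series current I = V_supply/ΣR = 3.06/68.27 = 0.04482 mA.
P(R_D) = I²·R_D = (0.04482)² × 54.0 = 0.1085 mW.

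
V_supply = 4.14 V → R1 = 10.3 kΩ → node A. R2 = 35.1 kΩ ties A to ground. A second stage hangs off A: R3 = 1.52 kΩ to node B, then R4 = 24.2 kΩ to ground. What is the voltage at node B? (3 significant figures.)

V_B ≈ 2.30 V

Node A sees R2 in parallel with the series input of stage 2, R3 + R4 = 25.72 kΩ.
R2 ‖ (R3+R4) = 14.84 kΩ.
So V_A = 4.14 × 0.5903 = 2.444 V.
V_B = V_A × 0.9409 = 2.300 V.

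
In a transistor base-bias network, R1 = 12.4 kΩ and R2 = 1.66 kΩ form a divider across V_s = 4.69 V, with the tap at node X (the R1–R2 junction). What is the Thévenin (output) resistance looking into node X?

Zeroing V_s shorts the top of R1 to ground, so R_th = R1 ‖ R2 = 1.464 kΩ.

R_th ≈ 1.46 kΩ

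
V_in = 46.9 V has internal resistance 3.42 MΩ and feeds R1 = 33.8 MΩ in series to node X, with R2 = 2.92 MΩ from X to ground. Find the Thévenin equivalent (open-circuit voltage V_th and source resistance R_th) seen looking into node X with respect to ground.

R1' = 3.42 + 33.8 = 37.22 MΩ (source resistance + R1).
Open-circuit (no load on X): V_th = V_in · R2/(R1' + R2) = 46.9 × 2.92/(37.22 + 2.92) = 3.412 V.
Looking into X with the source shorted: R_th = R1'·R2/(R1'+R2) = 37.22 × 2.92/40.14 = 2.708 MΩ.

V_th ≈ 3.41 V, R_th ≈ 2.71 MΩ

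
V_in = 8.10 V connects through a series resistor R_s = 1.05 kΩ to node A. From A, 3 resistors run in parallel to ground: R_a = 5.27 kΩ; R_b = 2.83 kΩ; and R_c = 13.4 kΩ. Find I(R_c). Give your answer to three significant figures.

Combine the parallel branches: R_p = (1/5.27 + 1/2.83 + 1/13.4)⁻¹ = 1.619 kΩ.
Node voltage V_A = V_in · R_p/(R_s + R_p) = 8.10 × 0.6066 = 4.913 V.
I(R_c) = V_A / R_c = 4.913/13.4 = 0.3667 mA.

I ≈ 0.367 mA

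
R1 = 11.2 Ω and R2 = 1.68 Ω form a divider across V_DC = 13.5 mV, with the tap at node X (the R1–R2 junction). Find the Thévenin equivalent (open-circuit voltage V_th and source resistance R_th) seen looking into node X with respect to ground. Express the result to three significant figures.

With X open, the divider is unloaded: V_th = 13.5 × 1.68/12.88 = 1.761 mV.
Zeroing V_DC shorts the top of R1 to ground, so R_th = R1 ‖ R2 = 1.461 Ω.

V_th ≈ 1.76 mV, R_th ≈ 1.46 Ω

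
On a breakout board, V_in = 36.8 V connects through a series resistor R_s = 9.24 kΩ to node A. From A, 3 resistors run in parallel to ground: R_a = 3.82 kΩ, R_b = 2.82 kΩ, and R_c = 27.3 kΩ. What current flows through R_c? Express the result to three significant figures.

Parallel bank: R_p = 1/(1/3.82 + 1/2.82 + 1/27.3) = 1.531 kΩ.
V_A by voltage divider: V_A = 36.8 × 1.531/(9.24 + 1.531) = 5.232 V.
I(R_c) = V_A / R_c = 5.232/27.3 = 0.1916 mA.

I ≈ 0.192 mA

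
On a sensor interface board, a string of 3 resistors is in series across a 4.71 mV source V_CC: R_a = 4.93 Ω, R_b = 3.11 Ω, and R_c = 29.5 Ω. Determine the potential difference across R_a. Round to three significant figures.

Total series resistance ΣR = 4.93 + 3.11 + 29.5 = 37.54 Ω.
V = V_CC · R/ΣR = 4.71 × 0.1313 = 0.6185 mV.

V ≈ 0.619 mV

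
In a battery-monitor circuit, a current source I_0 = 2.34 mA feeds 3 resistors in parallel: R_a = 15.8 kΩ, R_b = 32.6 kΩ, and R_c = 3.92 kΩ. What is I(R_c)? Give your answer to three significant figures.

I ≈ 1.71 mA

Conductances: ΣG = 1/15.8 + 1/32.6 + 1/3.92 = 0.3491 (1/kΩ).
R_c takes the fraction G_k/ΣG = 0.2551/0.3491 = 0.7308, so I = 2.34 × 0.7308 = 1.710 mA.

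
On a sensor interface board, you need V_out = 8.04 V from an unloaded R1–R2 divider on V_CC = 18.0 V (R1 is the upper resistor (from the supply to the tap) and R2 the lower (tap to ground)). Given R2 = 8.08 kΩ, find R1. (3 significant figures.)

Required fraction k = V_out/V_CC = 0.4467.
Rearranging, R1 = R2·(1−k)/k = 8.08 × 1.239 = 10.01 kΩ.

R1 ≈ 10.0 kΩ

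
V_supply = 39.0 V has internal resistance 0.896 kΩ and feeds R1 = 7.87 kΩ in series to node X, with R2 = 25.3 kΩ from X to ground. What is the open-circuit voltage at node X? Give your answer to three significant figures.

R1' = 0.896 + 7.87 = 8.766 kΩ (source resistance + R1).
Open-circuit (no load on X): V_th = V_supply · R2/(R1' + R2) = 39.0 × 25.3/(8.766 + 25.3) = 28.96 V.

V_th ≈ 29.0 V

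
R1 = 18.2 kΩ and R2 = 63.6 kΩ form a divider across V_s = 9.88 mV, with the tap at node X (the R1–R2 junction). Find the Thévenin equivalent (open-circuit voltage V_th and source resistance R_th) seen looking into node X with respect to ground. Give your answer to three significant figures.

With X open, the divider is unloaded: V_th = 9.88 × 63.6/81.80 = 7.682 mV.
Looking into X with the source shorted: R_th = R1·R2/(R1+R2) = 18.20 × 63.6/81.80 = 14.15 kΩ.

V_th ≈ 7.68 mV, R_th ≈ 14.2 kΩ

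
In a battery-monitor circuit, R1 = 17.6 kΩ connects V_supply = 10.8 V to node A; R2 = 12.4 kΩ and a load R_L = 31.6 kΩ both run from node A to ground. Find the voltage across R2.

R2 ‖ R_L = (12.4 × 31.6)/(12.4 + 31.6) = 8.905 kΩ.
Then V_out = V_supply · R2'/(R1 + R2') = 10.8 × 8.905/26.51 = 3.629 V.
(Unloaded it would be 4.46 V; the load pulls it down.)

V_out ≈ 3.63 V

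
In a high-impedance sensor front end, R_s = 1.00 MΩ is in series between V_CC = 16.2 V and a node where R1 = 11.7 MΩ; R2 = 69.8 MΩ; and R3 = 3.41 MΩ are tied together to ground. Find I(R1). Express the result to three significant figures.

Combine the parallel branches: R_p = (1/11.7 + 1/69.8 + 1/3.41)⁻¹ = 2.544 MΩ.
V_A = 16.2 × 2.544/3.544 = 11.63 V.
I(R1) = V_A / R1 = 11.63/11.7 = 0.9939 µA.

I ≈ 0.994 µA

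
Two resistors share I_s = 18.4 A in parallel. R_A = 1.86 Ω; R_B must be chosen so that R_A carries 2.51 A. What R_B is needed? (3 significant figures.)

In a two-way split, I_A/I_s = R_B/(R_A + R_B).
2.51/18.4 = R_B/(R_A + R_B) → R_B = R_A · (0.1364)/(1 − 0.1364) = 1.86 × 0.1580 = 0.2938 Ω.

R_B ≈ 0.294 Ω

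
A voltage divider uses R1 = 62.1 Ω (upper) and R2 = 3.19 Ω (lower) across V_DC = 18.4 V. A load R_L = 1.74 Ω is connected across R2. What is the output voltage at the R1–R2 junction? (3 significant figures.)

The load sits in parallel with R2, giving an effective lower resistance R2' = R2·R_L/(R2+R_L) = 1.126 Ω.
Then V_out = V_DC · R2'/(R1 + R2') = 18.4 × 1.126/63.23 = 0.3277 V.

V_out ≈ 0.328 V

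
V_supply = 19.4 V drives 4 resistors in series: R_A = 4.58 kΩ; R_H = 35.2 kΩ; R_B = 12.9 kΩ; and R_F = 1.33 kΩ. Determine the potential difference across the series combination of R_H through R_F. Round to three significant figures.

V ≈ 17.8 V

Total series resistance ΣR = 4.58 + 35.2 + 12.9 + 1.33 = 54.01 kΩ.
R_{R_H..R_F} = 35.2 + 12.9 + 1.33 = 49.43 kΩ.
V = V_supply · R/ΣR = 19.4 × 0.9152 = 17.75 V.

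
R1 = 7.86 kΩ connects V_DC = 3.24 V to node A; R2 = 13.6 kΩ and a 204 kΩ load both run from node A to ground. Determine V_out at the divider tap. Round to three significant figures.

R2 ‖ R_L = (13.6 × 204)/(13.6 + 204) = 12.75 kΩ.
Now apply the divider: V_out = 3.24 × 0.6186 = 2.004 V.

V_out ≈ 2.00 V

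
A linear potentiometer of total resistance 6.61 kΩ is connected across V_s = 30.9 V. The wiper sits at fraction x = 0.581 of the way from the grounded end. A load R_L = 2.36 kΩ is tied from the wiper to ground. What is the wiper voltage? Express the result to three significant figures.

The pot divides into 2.770 kΩ above the wiper and 3.840 kΩ below.
Lower segment in parallel with the load: 3.840 ‖ 2.36 = 1.462 kΩ.
Loaded-divider output: V_out = 30.9 × 0.3455 = 10.67 V.

V_out ≈ 10.7 V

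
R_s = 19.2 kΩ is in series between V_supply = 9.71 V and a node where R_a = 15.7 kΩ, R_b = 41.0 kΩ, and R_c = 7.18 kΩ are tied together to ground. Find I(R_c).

I ≈ 0.252 mA

Parallel bank: R_p = 1/(1/15.7 + 1/41.0 + 1/7.18) = 4.398 kΩ.
Node voltage V_A = V_supply · R_p/(R_s + R_p) = 9.71 × 0.1864 = 1.810 V.
Branch current I = V_A/R_c = 1.810/7.18 = 0.2521 mA.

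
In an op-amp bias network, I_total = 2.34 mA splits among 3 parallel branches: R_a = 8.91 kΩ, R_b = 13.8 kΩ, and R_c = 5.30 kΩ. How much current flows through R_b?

I ≈ 0.454 mA

Total conductance ΣG = 1/8.91 + 1/13.8 + 1/5.30 = 0.3734 (units of 1/kΩ).
R_b takes the fraction G_k/ΣG = 0.07246/0.3734 = 0.1941, so I = 2.34 × 0.1941 = 0.4541 mA.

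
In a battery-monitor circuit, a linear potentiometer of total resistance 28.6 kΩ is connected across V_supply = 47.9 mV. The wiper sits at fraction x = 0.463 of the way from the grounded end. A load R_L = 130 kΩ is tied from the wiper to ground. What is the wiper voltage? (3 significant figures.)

V_out ≈ 21.0 mV

Split the track: R_lower = x·R_p = 13.24 kΩ, R_upper = (1−x)·R_p = 15.36 kΩ.
(x·R_p) ‖ R_L = 12.02 kΩ.
V_out = 47.9 × 12.02/(15.36 + 12.02) = 21.03 mV.
(Unloaded: V_out = x·V_supply = 22.2 mV.)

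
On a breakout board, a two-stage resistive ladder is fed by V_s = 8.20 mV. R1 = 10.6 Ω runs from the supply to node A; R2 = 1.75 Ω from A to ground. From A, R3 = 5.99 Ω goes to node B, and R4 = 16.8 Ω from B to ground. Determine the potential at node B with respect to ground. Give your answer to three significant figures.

V_B ≈ 0.804 mV

Node A sees R2 in parallel with the series input of stage 2, R3 + R4 = 22.79 Ω.
Effective lower resistance at A: R2 ‖ 22.79 = 1.625 Ω.
First divider: V_A = V_s · 1.625/(10.6 + 1.625) = 1.090 mV.
Then the unloaded second divider: V_B = V_A × R4/(R3+R4) = 1.090 × 0.7372 = 0.8036 mV.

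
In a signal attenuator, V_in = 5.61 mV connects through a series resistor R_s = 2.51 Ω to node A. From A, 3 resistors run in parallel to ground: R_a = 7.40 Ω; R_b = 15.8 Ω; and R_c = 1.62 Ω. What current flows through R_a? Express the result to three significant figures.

Parallel bank: R_p = 1/(1/7.40 + 1/15.8 + 1/1.62) = 1.226 Ω.
V_A = 5.61 × 1.226/3.736 = 1.841 mV.
I(R_a) = V_A / R_a = 1.841/7.40 = 0.2488 mA.
(Check via current divider: I_total = 1.502 mA; share G_k/ΣG = 0.1657 → same result.)

I ≈ 0.249 mA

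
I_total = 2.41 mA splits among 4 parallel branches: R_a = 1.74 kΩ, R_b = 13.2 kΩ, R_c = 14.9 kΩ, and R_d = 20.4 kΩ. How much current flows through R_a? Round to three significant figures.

I ≈ 1.81 mA

Conductances: ΣG = 1/1.74 + 1/13.2 + 1/14.9 + 1/20.4 = 0.7666 (1/kΩ).
By the current-divider rule, I = I_total · G_k/ΣG = 2.41 × 0.7497 = 1.807 mA.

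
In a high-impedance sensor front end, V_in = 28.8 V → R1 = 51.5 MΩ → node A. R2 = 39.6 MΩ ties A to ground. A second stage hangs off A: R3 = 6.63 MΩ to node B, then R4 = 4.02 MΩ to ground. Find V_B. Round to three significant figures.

V_B ≈ 1.52 V

Looking into the second stage from A: R3 + R4 = 10.65 MΩ appears in parallel with R2.
R2 ‖ (R3+R4) = 8.393 MΩ.
V_A = 28.8 × 8.393/(51.5 + 8.393) = 4.036 V.
Stage 2 is unloaded, so V_B = V_A · R4/(R3+R4) = 4.036 × 4.02/10.65 = 1.523 V.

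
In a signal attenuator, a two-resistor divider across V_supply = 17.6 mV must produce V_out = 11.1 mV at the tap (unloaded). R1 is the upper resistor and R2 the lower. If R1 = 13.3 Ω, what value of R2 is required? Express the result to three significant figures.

V_out/V_supply = R2/(R1+R2) = 0.6307.
Rearranging, R2 = R1·k/(1−k) = 13.3 × 1.708 = 22.71 Ω.

R2 ≈ 22.7 Ω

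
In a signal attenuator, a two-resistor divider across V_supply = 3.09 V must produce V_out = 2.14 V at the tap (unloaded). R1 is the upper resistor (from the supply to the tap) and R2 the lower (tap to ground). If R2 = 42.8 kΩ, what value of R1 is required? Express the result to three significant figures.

Required fraction k = V_out/V_supply = 0.6926.
R1 = R2·(1/k − 1) = 42.8 × 0.4439 = 19.00 kΩ.

R1 ≈ 19.0 kΩ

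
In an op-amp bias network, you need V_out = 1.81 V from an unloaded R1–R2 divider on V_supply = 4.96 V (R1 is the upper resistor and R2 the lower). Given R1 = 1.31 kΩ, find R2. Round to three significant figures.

R2 ≈ 0.753 kΩ

The divider ratio is R2/(R1+R2) = 1.81/4.96 = 0.3649.
So R2 = R1 · V_out/(V_supply − V_out) = 1.31 × 1.81/(4.96 − 1.81) = 1.31 × 0.5746 = 0.7527 kΩ.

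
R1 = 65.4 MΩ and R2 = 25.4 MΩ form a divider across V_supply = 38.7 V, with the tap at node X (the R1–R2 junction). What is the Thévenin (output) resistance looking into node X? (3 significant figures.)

R_th ≈ 18.3 MΩ

Zeroing V_supply shorts the top of R1 to ground, so R_th = R1 ‖ R2 = 18.29 MΩ.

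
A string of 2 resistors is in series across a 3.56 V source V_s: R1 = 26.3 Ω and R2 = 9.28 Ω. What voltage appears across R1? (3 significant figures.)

Total series resistance ΣR = 26.3 + 9.28 = 35.58 Ω.
V = V_s · R/ΣR = 3.56 × 0.7392 = 2.631 V.

V ≈ 2.63 V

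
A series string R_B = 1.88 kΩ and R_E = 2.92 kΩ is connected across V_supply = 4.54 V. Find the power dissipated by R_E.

ΣR = 4.800 kΩ → I = 4.54/4.800 = 0.9458 mA.
P = I²R = 0.8946 × 2.92 = 2.612 mW.

P ≈ 2.61 mW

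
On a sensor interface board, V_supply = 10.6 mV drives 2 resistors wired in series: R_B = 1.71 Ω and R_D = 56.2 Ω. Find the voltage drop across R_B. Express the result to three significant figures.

V ≈ 0.313 mV

Series total: ΣR = 1.71 + 56.2 = 57.91 Ω.
By the voltage-divider rule, V = 10.6 × 1.710/57.91 = 0.3130 mV.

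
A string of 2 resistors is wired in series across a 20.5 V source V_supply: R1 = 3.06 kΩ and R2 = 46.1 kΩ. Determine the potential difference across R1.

ΣR = 3.06 + 46.1 = 49.16 kΩ.
V = V_supply · R/ΣR = 20.5 × 0.06225 = 1.276 V.

V ≈ 1.28 V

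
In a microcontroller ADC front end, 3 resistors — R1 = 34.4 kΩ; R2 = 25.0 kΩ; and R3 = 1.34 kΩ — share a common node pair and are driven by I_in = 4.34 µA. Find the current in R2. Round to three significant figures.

Conductances: ΣG = 1/34.4 + 1/25.0 + 1/1.34 = 0.8153 (1/kΩ).
Current divider: I(R2) = I_in · G_k/ΣG = 4.34 × (0.04000/0.8153) = 4.34 × 0.04906 = 0.2129 µA.

I ≈ 0.213 µA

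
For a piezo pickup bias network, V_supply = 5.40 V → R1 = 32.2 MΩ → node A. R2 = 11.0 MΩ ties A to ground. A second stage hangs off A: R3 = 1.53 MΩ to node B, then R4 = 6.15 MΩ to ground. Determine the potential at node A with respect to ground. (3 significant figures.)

Looking into the second stage from A: R3 + R4 = 7.680 MΩ appears in parallel with R2.
R2 ‖ (R3+R4) = 4.522 MΩ.
V_A = 5.40 × 4.522/(32.2 + 4.522) = 0.6650 V.

V_A ≈ 0.665 V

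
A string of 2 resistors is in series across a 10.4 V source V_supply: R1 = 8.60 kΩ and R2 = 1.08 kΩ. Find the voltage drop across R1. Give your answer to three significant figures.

V ≈ 9.24 V

Total series resistance ΣR = 8.60 + 1.08 = 9.680 kΩ.
V = V_supply · R/ΣR = 10.4 × 0.8884 = 9.240 V.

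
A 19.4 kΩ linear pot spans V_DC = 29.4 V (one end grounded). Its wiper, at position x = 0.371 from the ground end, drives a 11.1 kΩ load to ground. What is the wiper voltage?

Split the track: R_lower = x·R_p = 7.197 kΩ, R_upper = (1−x)·R_p = 12.20 kΩ.
(x·R_p) ‖ R_L = 4.366 kΩ.
V_out = 29.4 × 4.366/(12.20 + 4.366) = 7.748 V.
(Unloaded: V_out = x·V_DC = 10.9 V.)

V_out ≈ 7.75 V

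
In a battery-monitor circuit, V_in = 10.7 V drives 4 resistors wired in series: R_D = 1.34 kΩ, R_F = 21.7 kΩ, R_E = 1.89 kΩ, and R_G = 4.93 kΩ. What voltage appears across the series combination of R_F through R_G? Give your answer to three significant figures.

Series total: ΣR = 1.34 + 21.7 + 1.89 + 4.93 = 29.86 kΩ.
R_{R_F..R_G} = 21.7 + 1.89 + 4.93 = 28.52 kΩ.
V = V_in · R/ΣR = 10.7 × 0.9551 = 10.22 V.

V ≈ 10.2 V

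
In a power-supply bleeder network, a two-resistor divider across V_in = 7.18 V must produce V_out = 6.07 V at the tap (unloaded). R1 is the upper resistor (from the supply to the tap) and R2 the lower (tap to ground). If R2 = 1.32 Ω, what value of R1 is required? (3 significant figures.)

R1 ≈ 0.241 Ω

V_out/V_in = R2/(R1+R2) = 0.8454.
Rearranging, R1 = R2·(1−k)/k = 1.32 × 0.1829 = 0.2414 Ω.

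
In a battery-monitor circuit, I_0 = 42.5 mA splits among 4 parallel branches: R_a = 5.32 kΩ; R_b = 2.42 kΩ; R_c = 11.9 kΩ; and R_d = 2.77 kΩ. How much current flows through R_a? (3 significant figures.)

Conductances: ΣG = 1/5.32 + 1/2.42 + 1/11.9 + 1/2.77 = 1.046 (1/kΩ).
Current divider: I(R_a) = I_0 · G_k/ΣG = 42.5 × (0.1880/1.046) = 42.5 × 0.1797 = 7.636 mA.

I ≈ 7.64 mA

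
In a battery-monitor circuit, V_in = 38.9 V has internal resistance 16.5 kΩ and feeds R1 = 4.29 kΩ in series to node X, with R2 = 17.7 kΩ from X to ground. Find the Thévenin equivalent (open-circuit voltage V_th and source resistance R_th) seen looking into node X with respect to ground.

V_th ≈ 17.9 V, R_th ≈ 9.56 kΩ

R1' = 16.5 + 4.29 = 20.79 kΩ (source resistance + R1).
With X open, the divider is unloaded: V_th = 38.9 × 17.7/38.49 = 17.89 V.
Zeroing V_in shorts the top of R1' to ground, so R_th = R1' ‖ R2 = 9.560 kΩ.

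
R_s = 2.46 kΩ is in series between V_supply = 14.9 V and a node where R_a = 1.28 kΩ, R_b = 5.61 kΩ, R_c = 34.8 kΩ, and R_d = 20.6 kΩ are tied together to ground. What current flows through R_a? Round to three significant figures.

Combine the parallel branches: R_p = (1/1.28 + 1/5.61 + 1/34.8 + 1/20.6)⁻¹ = 0.9645 kΩ.
V_A = 14.9 × 0.9645/3.425 = 4.197 V.
I(R_a) = V_A / R_a = 4.197/1.28 = 3.279 mA.

I ≈ 3.28 mA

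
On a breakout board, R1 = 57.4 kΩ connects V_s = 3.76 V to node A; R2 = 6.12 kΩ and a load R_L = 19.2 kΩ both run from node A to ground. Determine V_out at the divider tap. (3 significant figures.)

The load sits in parallel with R2, giving an effective lower resistance R2' = R2·R_L/(R2+R_L) = 4.641 kΩ.
Then V_out = V_s · R2'/(R1 + R2') = 3.76 × 4.641/62.04 = 0.2813 V.
(Unloaded it would be 0.362 V; the load pulls it down.)

V_out ≈ 0.281 V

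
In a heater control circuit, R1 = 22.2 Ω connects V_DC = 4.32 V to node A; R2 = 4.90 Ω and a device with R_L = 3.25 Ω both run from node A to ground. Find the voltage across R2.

V_out ≈ 0.349 V

R2 ‖ R_L = (4.90 × 3.25)/(4.90 + 3.25) = 1.954 Ω.
Then V_out = V_DC · R2'/(R1 + R2') = 4.32 × 1.954/24.15 = 0.3495 V.
(Unloaded it would be 0.781 V; the load pulls it down.)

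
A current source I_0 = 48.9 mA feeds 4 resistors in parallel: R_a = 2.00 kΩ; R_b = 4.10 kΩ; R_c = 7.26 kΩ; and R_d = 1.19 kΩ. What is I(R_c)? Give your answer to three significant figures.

ΣG = 1/2.00 + 1/4.10 + 1/7.26 + 1/1.19 = 1.722.
R_c takes the fraction G_k/ΣG = 0.1377/1.722 = 0.07999, so I = 48.9 × 0.07999 = 3.912 mA.

I ≈ 3.91 mA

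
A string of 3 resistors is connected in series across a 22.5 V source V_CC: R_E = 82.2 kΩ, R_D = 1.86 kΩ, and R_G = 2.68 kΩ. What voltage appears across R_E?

V ≈ 21.3 V

Series total: ΣR = 82.2 + 1.86 + 2.68 = 86.74 kΩ.
By the voltage-divider rule, V = 22.5 × 82.20/86.74 = 21.32 V.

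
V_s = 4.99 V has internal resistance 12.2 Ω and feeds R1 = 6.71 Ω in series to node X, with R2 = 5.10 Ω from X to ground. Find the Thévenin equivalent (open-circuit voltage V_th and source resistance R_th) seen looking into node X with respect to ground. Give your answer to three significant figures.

V_th ≈ 1.06 V, R_th ≈ 4.02 Ω

R1' = 12.2 + 6.71 = 18.91 Ω (source resistance + R1).
With X open, the divider is unloaded: V_th = 4.99 × 5.10/24.01 = 1.060 V.
Zeroing V_s shorts the top of R1' to ground, so R_th = R1' ‖ R2 = 4.017 Ω.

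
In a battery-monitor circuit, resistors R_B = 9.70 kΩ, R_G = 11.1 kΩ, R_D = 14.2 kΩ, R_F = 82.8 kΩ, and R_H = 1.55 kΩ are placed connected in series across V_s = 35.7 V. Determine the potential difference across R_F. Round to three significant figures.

Series total: ΣR = 9.70 + 11.1 + 14.2 + 82.8 + 1.55 = 119.3 kΩ.
Voltage divider: V = V_s · (82.80 / 119.3) = 35.7 × 0.6938 = 24.77 V.

V ≈ 24.8 V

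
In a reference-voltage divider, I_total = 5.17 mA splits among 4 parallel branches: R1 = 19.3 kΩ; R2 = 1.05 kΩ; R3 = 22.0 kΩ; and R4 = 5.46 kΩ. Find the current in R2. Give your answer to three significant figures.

I ≈ 3.99 mA

ΣG = 1/19.3 + 1/1.05 + 1/22.0 + 1/5.46 = 1.233.
Current divider: I(R2) = I_total · G_k/ΣG = 5.17 × (0.9524/1.233) = 5.17 × 0.7725 = 3.994 mA.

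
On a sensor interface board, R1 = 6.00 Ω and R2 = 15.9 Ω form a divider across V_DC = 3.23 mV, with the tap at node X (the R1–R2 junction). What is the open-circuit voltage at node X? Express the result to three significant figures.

V_th ≈ 2.35 mV

Open-circuit (no load on X): V_th = V_DC · R2/(R1 + R2) = 3.23 × 15.9/(6.000 + 15.9) = 2.345 mV.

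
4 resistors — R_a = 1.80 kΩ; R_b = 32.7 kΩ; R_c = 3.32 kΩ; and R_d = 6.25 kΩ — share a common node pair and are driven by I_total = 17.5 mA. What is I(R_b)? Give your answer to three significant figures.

Total conductance ΣG = 1/1.80 + 1/32.7 + 1/3.32 + 1/6.25 = 1.047 (units of 1/kΩ).
Current divider: I(R_b) = I_total · G_k/ΣG = 17.5 × (0.03058/1.047) = 17.5 × 0.02920 = 0.5110 mA.

I ≈ 0.511 mA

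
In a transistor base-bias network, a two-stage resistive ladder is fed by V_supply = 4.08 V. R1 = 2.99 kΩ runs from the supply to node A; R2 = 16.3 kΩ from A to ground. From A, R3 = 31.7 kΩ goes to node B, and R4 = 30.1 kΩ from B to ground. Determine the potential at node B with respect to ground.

The second stage (R3 + R4 = 61.80 kΩ) loads node A in parallel with R2.
R2 ‖ (R3+R4) = 12.90 kΩ.
So V_A = 4.08 × 0.8118 = 3.312 V.
V_B = V_A × 0.4871 = 1.613 V.

V_B ≈ 1.61 V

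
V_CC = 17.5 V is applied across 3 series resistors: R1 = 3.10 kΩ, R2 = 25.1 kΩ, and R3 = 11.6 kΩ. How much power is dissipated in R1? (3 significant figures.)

ΣR = 39.80 kΩ → I = 17.5/39.80 = 0.4397 mA.
P = I²R = 0.1933 × 3.10 = 0.5993 mW.

P ≈ 0.599 mW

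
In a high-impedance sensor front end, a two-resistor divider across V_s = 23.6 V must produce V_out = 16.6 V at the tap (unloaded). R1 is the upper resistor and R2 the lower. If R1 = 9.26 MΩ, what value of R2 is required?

R2 ≈ 22.0 MΩ

Required fraction k = V_out/V_s = 0.7034.
Rearranging, R2 = R1·k/(1−k) = 9.26 × 2.371 = 21.96 MΩ.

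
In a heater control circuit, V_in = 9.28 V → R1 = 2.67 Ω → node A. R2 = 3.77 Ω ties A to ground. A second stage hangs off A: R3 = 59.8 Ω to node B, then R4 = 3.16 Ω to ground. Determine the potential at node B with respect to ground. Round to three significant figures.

V_B ≈ 0.266 V

Node A sees R2 in parallel with the series input of stage 2, R3 + R4 = 62.96 Ω.
R2 ‖ (R3+R4) = 3.557 Ω.
First divider: V_A = V_in · 3.557/(2.67 + 3.557) = 5.301 V.
V_B = V_A × 0.05019 = 0.2661 V.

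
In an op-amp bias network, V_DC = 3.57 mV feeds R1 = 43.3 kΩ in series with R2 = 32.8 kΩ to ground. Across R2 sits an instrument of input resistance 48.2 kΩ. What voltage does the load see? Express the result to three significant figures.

V_out ≈ 1.11 mV

The load sits in parallel with R2, giving an effective lower resistance R2' = R2·R_L/(R2+R_L) = 19.52 kΩ.
Now apply the divider: V_out = 3.57 × 0.3107 = 1.109 mV.
(Unloaded it would be 1.54 mV; the load pulls it down.)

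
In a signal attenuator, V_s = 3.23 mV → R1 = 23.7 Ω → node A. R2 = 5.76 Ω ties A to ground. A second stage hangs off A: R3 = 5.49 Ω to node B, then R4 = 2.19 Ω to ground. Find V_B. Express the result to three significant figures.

V_B ≈ 0.112 mV

Node A sees R2 in parallel with the series input of stage 2, R3 + R4 = 7.680 Ω.
R2 ‖ (R3+R4) = 3.291 Ω.
First divider: V_A = V_s · 3.291/(23.7 + 3.291) = 0.3939 mV.
Then the unloaded second divider: V_B = V_A × R4/(R3+R4) = 0.3939 × 0.2852 = 0.1123 mV.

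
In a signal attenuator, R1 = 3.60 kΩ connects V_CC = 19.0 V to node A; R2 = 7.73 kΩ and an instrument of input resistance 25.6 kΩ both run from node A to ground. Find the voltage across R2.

R2 ‖ R_L = (7.73 × 25.6)/(7.73 + 25.6) = 5.937 kΩ.
Then V_out = V_CC · R2'/(R1 + R2') = 19.0 × 5.937/9.537 = 11.83 V.

V_out ≈ 11.8 V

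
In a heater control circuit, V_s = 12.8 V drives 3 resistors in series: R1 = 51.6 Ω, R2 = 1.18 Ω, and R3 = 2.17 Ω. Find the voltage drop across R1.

V ≈ 12.0 V

Series total: ΣR = 51.6 + 1.18 + 2.17 = 54.95 Ω.
Voltage divider: V = V_s · (51.60 / 54.95) = 12.8 × 0.9390 = 12.02 V.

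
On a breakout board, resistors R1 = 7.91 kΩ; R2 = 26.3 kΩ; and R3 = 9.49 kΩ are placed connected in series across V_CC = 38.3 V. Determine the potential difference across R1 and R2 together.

V ≈ 30.0 V

ΣR = 7.91 + 26.3 + 9.49 = 43.70 kΩ.
R_{R1..R2} = 7.91 + 26.3 = 34.21 kΩ.
By the voltage-divider rule, V = 38.3 × 34.21/43.70 = 29.98 V.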